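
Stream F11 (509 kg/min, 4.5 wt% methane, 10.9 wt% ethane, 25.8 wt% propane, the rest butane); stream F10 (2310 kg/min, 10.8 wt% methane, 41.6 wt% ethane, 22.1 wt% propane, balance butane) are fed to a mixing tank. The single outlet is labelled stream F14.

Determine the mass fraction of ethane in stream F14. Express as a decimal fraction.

Total flow out = 509 + 2310 = 2819 kg/min.
ethane in = 509×0.109 + 2310×0.416 = 1016.4 kg/min.
ethane mass fraction in F14 = 1016.4/2819 = 0.361.

0.361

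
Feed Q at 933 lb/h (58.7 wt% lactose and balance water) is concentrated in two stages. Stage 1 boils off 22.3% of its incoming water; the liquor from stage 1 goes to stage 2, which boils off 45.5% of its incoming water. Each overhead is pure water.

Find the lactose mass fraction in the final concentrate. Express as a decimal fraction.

water in feed = 933×0.413 = 385.33 lb/h.
After stage 1: water left = (1−0.223)×385.33 = 299.4; stream total = 847.07 lb/h.
After stage 2: water left = (1−0.455)×299.4 = 163.17; final concentrate = 710.84 lb/h.
lactose fraction = 547.67/710.84 = 0.770.

0.770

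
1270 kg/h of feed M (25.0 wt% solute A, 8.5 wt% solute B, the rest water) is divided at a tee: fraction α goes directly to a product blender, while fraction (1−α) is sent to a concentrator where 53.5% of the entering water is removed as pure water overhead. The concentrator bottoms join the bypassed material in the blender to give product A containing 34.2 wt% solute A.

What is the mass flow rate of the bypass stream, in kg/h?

All 1270×0.250 = 317.5 kg/h of solute A reaches A, so A = 317.5/0.342 = 928.36 kg/h and vapour = 341.64 kg/h.
The evaporator receives (1−α)·1270 of feed at 0.665 water and removes 0.535 of that water:
0.535×0.665×(1−α)×1270 = 341.64
(1−α) = 341.64/451.83 = 0.7561;  α = 0.2439.
Bypass flow = 0.2439×1270 = 309.74 kg/h.

309.7 kg/h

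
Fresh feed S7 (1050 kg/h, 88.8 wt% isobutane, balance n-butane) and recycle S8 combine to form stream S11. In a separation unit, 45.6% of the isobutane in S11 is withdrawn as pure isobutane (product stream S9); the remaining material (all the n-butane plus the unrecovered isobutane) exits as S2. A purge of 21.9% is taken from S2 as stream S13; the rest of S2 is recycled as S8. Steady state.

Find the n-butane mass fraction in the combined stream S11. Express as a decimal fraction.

0.249

n-butane enters only via S7 and leaves only via the purge: 1050×0.112 = 0.219×(n-butane in S2), and the separation unit passes all n-butane, so n-butane in S11 = n-butane in S2 = 536.99 kg/h.
isobutane in S11: m_A = 1050×0.888 + (1−0.219)·(1−0.456)·m_A, so m_A = 932.4/0.5751 = 1621.2 kg/h.
S11 = 1621.2 + 536.99 = 2158.2 kg/h.
n-butane fraction in S11 = 536.99/2158.2 = 0.249.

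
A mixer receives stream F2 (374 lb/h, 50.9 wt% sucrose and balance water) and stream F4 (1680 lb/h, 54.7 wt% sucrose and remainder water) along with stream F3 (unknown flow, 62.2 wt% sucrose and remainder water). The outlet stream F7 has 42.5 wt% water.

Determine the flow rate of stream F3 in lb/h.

Let F3 be the unknown flow. Total out = 2054 + F3.
water balance: 944.67 + 0.378·F3 = 0.425·(2054 + F3)
(0.378 − 0.425)·F3 = 0.425×2054 − 944.67 = -71.724
F3 = -71.724 / -0.047 = 1526 lb/h

1526 lb/h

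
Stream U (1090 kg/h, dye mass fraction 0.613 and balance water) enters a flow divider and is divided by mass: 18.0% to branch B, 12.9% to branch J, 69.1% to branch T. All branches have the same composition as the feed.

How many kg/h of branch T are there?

753.2 kg/h

Branch T flow = 0.691×1090 = 753.19 kg/h.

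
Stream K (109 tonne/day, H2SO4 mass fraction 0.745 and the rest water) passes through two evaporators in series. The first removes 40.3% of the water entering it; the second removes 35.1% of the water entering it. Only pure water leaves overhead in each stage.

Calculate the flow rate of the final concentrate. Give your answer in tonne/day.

91.97 tonne/day

water in feed = 109×0.255 = 27.795 tonne/day.
After stage 1: water left = (1−0.403)×27.795 = 16.594; stream total = 97.799 tonne/day.
After stage 2: water left = (1−0.351)×16.594 = 10.769; final concentrate = 91.974 tonne/day.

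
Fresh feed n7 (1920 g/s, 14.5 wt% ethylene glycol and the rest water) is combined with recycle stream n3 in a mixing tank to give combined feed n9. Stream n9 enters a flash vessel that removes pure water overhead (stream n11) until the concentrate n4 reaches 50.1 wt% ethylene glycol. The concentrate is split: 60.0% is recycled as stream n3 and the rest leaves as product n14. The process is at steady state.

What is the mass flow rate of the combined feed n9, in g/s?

Overall ethylene glycol balance (none leaves overhead): ethylene glycol in fresh feed = ethylene glycol in product, i.e. 1920×0.145 = (1−0.600)·n4·0.501.
n4 = 278.4/(0.501×0.400) = 1389.2 g/s.
Recycle n3 = 0.600×1389.2 = 833.53 g/s.
Combined feed n9 = 1920 + 833.53 = 2753.5 g/s.

2754 g/s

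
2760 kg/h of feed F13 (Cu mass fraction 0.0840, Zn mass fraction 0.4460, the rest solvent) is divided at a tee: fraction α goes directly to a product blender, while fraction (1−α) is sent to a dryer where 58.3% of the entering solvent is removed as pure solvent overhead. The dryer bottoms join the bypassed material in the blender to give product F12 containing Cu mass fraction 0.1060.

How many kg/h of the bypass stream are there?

669.5 kg/h

All 2760×0.084 = 231.84 kg/h of Cu reaches F12, so F12 = 231.84/0.106 = 2187.2 kg/h and vapour = 572.83 kg/h.
The evaporator receives (1−α)·2760 of feed at 0.470 solvent and removes 0.583 of that solvent:
0.583×0.470×(1−α)×2760 = 572.83
(1−α) = 572.83/756.27 = 0.7574;  α = 0.2426.
Bypass flow = 0.2426×2760 = 669.46 kg/h.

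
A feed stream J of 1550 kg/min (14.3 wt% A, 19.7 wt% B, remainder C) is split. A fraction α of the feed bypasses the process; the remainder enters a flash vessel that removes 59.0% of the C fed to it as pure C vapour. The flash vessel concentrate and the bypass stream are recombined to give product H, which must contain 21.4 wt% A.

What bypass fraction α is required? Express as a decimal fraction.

0.148

All 1550×0.143 = 221.65 kg/min of A reaches H, so H = 221.65/0.214 = 1035.7 kg/min and vapour = 514.25 kg/min.
The evaporator receives (1−α)·1550 of feed at 0.660 C and removes 0.590 of that C:
0.590×0.660×(1−α)×1550 = 514.25
(1−α) = 514.25/603.57 = 0.8520;  α = 0.1480.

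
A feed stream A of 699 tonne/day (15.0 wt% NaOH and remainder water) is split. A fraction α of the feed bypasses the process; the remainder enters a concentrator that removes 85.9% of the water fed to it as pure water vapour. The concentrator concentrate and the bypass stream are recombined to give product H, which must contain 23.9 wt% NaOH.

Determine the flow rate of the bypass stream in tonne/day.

All 699×0.150 = 104.85 tonne/day of NaOH reaches H, so H = 104.85/0.239 = 438.7 tonne/day and vapour = 260.3 tonne/day.
The evaporator receives (1−α)·699 of feed at 0.850 water and removes 0.859 of that water:
0.859×0.850×(1−α)×699 = 260.3
(1−α) = 260.3/510.37 = 0.5100;  α = 0.4900.
Bypass flow = 0.4900×699 = 342.5 tonne/day.

342.5 tonne/day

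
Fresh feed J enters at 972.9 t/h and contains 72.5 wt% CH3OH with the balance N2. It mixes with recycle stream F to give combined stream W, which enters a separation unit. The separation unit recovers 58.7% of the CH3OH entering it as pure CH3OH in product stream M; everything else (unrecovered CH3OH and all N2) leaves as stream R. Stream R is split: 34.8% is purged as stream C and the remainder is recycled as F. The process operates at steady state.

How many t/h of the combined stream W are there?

1734 t/h

N2 enters only via J and leaves only via the purge: 972.9×0.275 = 0.348×(N2 in R), and the separation unit passes all N2, so N2 in W = N2 in R = 768.81 t/h.
CH3OH in W: m_A = 972.9×0.725 + (1−0.348)·(1−0.587)·m_A, so m_A = 705.35/0.7307 = 965.28 t/h.
W = 965.28 + 768.81 = 1734.1 t/h.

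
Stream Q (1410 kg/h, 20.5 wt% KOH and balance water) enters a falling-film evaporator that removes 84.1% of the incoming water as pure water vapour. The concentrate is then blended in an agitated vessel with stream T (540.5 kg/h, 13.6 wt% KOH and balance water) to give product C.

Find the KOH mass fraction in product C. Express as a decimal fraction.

Vapour removed = 0.841×0.795×1410 = 942.72 kg/h; concentrate = 467.28 kg/h.
KOH reaching the mixer = 289.05 (from concentrate) + 540.5×0.136 = 362.56 kg/h.
Product flow = 467.28 + 540.5 = 1007.8 kg/h; KOH fraction = 0.360.

0.360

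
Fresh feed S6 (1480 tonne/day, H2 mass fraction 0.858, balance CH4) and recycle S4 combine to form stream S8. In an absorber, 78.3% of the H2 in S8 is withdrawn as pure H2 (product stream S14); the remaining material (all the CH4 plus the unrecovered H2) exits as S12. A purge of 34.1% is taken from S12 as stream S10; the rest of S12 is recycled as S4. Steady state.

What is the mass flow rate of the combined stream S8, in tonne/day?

CH4 enters only via S6 and leaves only via the purge: 1480×0.142 = 0.341×(CH4 in S12), and the absorber passes all CH4, so CH4 in S8 = CH4 in S12 = 616.3 tonne/day.
H2 in S8: m_A = 1480×0.858 + (1−0.341)·(1−0.783)·m_A, so m_A = 1269.8/0.8570 = 1481.7 tonne/day.
S8 = 1481.7 + 616.3 = 2098 tonne/day.

2098 tonne/day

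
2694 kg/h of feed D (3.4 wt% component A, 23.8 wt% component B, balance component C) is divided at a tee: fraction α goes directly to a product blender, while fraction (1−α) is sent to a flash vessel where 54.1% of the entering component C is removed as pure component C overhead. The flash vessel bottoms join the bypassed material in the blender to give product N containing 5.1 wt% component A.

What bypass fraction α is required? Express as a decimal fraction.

All 2694×0.034 = 91.596 kg/h of component A reaches N, so N = 91.596/0.051 = 1796 kg/h and vapour = 898 kg/h.
The evaporator receives (1−α)·2694 of feed at 0.728 component C and removes 0.541 of that component C:
0.541×0.728×(1−α)×2694 = 898
(1−α) = 898/1061 = 0.8464;  α = 0.1536.

0.154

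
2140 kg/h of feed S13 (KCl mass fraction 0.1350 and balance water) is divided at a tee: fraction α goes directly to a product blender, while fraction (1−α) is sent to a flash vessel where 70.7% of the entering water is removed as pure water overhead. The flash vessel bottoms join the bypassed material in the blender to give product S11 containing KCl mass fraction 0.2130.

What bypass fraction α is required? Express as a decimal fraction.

0.401

All 2140×0.135 = 288.9 kg/h of KCl reaches S11, so S11 = 288.9/0.213 = 1356.3 kg/h and vapour = 783.66 kg/h.
The evaporator receives (1−α)·2140 of feed at 0.865 water and removes 0.707 of that water:
0.707×0.865×(1−α)×2140 = 783.66
(1−α) = 783.66/1308.7 = 0.5988;  α = 0.4012.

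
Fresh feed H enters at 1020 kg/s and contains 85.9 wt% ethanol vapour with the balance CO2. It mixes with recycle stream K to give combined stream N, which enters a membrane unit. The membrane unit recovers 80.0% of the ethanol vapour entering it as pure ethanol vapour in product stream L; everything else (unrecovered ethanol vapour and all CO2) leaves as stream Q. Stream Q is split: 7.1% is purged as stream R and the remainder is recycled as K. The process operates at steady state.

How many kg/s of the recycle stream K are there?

2082 kg/s

CO2 enters only via H and leaves only via the purge: 1020×0.141 = 0.071×(CO2 in Q), and the membrane unit passes all CO2, so CO2 in N = CO2 in Q = 2025.6 kg/s.
ethanol vapour in N: m_A = 1020×0.859 + (1−0.071)·(1−0.800)·m_A, so m_A = 876.18/0.8142 = 1076.1 kg/s.
Q = (1−0.800)×1076.1 + 2025.6 = 2240.9 kg/s.
Recycle K = (1−0.071)×2240.9 = 2081.8 kg/s.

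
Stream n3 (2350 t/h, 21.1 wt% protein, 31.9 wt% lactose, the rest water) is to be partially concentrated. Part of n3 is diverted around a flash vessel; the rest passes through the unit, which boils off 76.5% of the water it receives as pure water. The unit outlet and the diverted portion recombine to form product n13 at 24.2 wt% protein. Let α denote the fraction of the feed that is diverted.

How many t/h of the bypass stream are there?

1513 t/h

All 2350×0.211 = 495.85 t/h of protein reaches n13, so n13 = 495.85/0.242 = 2049 t/h and vapour = 301.03 t/h.
The evaporator receives (1−α)·2350 of feed at 0.470 water and removes 0.765 of that water:
0.765×0.470×(1−α)×2350 = 301.03
(1−α) = 301.03/844.94 = 0.3563;  α = 0.6437.
Bypass flow = 0.6437×2350 = 1512.8 t/h.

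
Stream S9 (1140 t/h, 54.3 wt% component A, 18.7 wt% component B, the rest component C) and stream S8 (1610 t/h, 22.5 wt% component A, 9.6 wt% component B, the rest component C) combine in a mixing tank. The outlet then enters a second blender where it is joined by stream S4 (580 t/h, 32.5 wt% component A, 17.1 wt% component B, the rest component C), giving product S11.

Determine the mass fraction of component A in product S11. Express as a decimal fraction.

Overall, product flow = 3330 t/h.
component A in = 1140×0.543 + 1610×0.225 + 580×0.325 = 1169.8 t/h.
component A fraction in S11 = 0.3513.

0.3513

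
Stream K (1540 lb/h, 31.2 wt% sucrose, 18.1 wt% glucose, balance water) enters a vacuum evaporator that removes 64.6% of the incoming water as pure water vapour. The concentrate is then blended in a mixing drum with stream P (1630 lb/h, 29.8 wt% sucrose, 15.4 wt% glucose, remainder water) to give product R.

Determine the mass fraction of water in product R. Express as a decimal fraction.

Vapour removed = 0.646×0.507×1540 = 504.38 lb/h; concentrate = 1035.6 lb/h.
water reaching the mixer = 276.4 (from concentrate) + 1630×0.548 = 1169.6 lb/h.
Product flow = 1035.6 + 1630 = 2665.6 lb/h; water fraction = 0.4388.

0.4388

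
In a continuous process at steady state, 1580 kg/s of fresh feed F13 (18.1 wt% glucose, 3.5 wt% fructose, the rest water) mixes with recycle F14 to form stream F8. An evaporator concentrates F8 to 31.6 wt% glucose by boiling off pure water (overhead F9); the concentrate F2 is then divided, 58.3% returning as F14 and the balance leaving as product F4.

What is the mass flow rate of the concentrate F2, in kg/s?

Overall glucose balance (none leaves overhead): glucose in fresh feed = glucose in product, i.e. 1580×0.181 = (1−0.583)·F2·0.316.
F2 = 285.98/(0.316×0.417) = 2170.3 kg/s.

2170 kg/s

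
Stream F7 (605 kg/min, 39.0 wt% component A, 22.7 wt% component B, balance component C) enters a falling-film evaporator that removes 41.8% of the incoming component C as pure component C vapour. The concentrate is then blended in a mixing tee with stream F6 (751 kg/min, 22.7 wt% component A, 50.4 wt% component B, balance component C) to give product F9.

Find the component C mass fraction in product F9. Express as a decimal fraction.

0.2675

Vapour removed = 0.418×0.383×605 = 96.857 kg/min; concentrate = 508.14 kg/min.
component C reaching the mixer = 134.86 (from concentrate) + 751×0.269 = 336.88 kg/min.
Product flow = 508.14 + 751 = 1259.1 kg/min; component C fraction = 0.2675.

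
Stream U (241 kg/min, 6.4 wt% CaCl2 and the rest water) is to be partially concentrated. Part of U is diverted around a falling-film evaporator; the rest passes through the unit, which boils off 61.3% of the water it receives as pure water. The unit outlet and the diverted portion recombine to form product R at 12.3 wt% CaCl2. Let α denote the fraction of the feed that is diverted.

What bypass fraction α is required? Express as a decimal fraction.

0.164

All 241×0.064 = 15.424 kg/min of CaCl2 reaches R, so R = 15.424/0.123 = 125.4 kg/min and vapour = 115.6 kg/min.
The evaporator receives (1−α)·241 of feed at 0.936 water and removes 0.613 of that water:
0.613×0.936×(1−α)×241 = 115.6
(1−α) = 115.6/138.28 = 0.8360;  α = 0.1640.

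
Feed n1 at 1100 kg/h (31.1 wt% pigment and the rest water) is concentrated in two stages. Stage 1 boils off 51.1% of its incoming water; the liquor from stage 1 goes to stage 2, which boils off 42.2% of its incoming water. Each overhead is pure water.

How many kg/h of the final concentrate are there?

556.3 kg/h

water in feed = 1100×0.689 = 757.9 kg/h.
After stage 1: water left = (1−0.511)×757.9 = 370.61; stream total = 712.71 kg/h.
After stage 2: water left = (1−0.422)×370.61 = 214.21; final concentrate = 556.31 kg/h.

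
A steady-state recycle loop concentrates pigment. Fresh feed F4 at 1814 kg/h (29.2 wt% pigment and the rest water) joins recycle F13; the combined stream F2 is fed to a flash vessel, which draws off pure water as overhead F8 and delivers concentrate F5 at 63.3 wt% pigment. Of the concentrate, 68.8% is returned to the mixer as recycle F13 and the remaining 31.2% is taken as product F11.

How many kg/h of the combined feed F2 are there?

3659 kg/h

Overall pigment balance (none leaves overhead): pigment in fresh feed = pigment in product, i.e. 1814×0.292 = (1−0.688)·F5·0.633.
F5 = 529.69/(0.633×0.312) = 2682 kg/h.
Recycle F13 = 0.688×2682 = 1845.2 kg/h.
Combined feed F2 = 1814 + 1845.2 = 3659.2 kg/h.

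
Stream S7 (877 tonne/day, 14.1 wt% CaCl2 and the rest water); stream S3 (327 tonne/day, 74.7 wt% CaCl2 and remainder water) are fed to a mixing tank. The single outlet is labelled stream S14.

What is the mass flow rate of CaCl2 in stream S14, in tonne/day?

CaCl2 out = CaCl2 in = 877×0.141 + 327×0.747 = 367.93 tonne/day.

367.9 tonne/day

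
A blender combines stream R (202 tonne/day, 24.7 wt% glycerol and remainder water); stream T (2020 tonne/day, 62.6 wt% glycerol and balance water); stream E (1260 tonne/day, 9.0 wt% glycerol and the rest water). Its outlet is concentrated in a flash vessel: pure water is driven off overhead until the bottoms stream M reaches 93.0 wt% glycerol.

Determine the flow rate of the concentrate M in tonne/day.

1535 tonne/day

glycerol entering = 202×0.247 + 2020×0.626 + 1260×0.090 = 1427.8 tonne/day.
All glycerol reports to M, so M = 1427.8/0.930 = 1535.3 tonne/day.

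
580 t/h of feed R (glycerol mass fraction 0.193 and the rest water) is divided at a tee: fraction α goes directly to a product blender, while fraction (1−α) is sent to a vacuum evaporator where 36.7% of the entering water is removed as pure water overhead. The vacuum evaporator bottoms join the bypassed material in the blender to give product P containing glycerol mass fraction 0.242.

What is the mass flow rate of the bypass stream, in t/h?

183.5 t/h

All 580×0.193 = 111.94 t/h of glycerol reaches P, so P = 111.94/0.242 = 462.56 t/h and vapour = 117.44 t/h.
The evaporator receives (1−α)·580 of feed at 0.807 water and removes 0.367 of that water:
0.367×0.807×(1−α)×580 = 117.44
(1−α) = 117.44/171.78 = 0.6837;  α = 0.3163.
Bypass flow = 0.3163×580 = 183.48 t/h.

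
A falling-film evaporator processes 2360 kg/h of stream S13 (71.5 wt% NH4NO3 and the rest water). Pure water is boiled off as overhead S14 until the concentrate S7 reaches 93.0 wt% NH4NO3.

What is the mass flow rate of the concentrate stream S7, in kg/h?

NH4NO3 is conserved: 2360×0.715 = 1687.4 kg/h all reports to the concentrate.
Concentrate = 1687.4/(target fraction) = 1814.4 kg/h.

1814 kg/h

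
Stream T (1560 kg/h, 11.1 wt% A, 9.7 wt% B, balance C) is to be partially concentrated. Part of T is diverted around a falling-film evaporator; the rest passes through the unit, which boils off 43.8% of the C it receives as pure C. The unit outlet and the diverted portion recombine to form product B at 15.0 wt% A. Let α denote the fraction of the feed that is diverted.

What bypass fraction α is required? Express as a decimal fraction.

0.250

All 1560×0.111 = 173.16 kg/h of A reaches B, so B = 173.16/0.150 = 1154.4 kg/h and vapour = 405.6 kg/h.
The evaporator receives (1−α)·1560 of feed at 0.792 C and removes 0.438 of that C:
0.438×0.792×(1−α)×1560 = 405.6
(1−α) = 405.6/541.16 = 0.7495;  α = 0.2505.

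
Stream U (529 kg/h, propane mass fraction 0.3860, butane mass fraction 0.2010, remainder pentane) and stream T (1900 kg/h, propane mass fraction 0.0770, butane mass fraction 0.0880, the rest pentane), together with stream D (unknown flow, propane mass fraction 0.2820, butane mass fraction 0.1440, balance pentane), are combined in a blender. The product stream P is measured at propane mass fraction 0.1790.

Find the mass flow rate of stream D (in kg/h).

Let D be the unknown flow. Total out = 2429 + D.
propane balance: 350.49 + 0.282·D = 0.179·(2429 + D)
(0.282 − 0.179)·D = 0.179×2429 − 350.49 = 84.297
D = 84.297 / 0.103 = 818.42 kg/h

818.4 kg/h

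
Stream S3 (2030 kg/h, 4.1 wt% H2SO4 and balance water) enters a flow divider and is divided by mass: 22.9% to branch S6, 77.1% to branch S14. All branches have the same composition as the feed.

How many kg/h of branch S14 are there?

Branch S14 flow = 0.771×2030 = 1565.1 kg/h.

1565 kg/h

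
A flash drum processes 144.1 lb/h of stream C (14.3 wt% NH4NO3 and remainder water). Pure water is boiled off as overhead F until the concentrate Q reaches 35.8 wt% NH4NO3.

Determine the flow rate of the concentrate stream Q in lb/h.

NH4NO3 is conserved: 144.1×0.143 = 20.606 lb/h all reports to the concentrate.
Concentrate = 20.606/(target fraction) = 57.559 lb/h.

57.56 lb/h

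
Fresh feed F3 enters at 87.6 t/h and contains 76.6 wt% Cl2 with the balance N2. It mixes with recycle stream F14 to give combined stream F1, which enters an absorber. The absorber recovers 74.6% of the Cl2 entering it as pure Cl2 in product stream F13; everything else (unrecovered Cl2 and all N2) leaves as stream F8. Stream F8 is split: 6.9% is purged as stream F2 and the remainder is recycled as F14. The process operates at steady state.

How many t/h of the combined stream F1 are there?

N2 enters only via F3 and leaves only via the purge: 87.6×0.234 = 0.069×(N2 in F8), and the absorber passes all N2, so N2 in F1 = N2 in F8 = 297.08 t/h.
Cl2 in F1: m_A = 87.6×0.766 + (1−0.069)·(1−0.746)·m_A, so m_A = 67.102/0.7635 = 87.884 t/h.
F1 = 87.884 + 297.08 = 384.96 t/h.

385 t/h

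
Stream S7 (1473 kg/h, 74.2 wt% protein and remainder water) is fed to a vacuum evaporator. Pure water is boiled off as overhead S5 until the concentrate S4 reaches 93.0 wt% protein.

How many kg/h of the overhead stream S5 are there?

protein is conserved: 1473×0.742 = 1093 kg/h all reports to the concentrate.
Concentrate = 1093/(target fraction) = 1175.2 kg/h.
Overhead = 1473 − 1175.2 = 297.77 kg/h.

297.8 kg/h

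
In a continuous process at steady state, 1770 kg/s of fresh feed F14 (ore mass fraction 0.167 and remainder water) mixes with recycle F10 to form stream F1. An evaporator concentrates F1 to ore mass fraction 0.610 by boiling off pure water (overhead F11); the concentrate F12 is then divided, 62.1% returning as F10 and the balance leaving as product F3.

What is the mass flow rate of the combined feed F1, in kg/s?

Overall ore balance (none leaves overhead): ore in fresh feed = ore in product, i.e. 1770×0.167 = (1−0.621)·F12·0.610.
F12 = 295.59/(0.610×0.379) = 1278.6 kg/s.
Recycle F10 = 0.621×1278.6 = 793.98 kg/s.
Combined feed F1 = 1770 + 793.98 = 2564 kg/s.

2564 kg/s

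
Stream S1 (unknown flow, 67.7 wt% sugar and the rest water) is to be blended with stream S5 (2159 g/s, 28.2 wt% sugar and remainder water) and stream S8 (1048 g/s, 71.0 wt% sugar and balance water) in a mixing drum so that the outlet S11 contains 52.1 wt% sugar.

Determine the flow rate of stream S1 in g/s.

2038 g/s

Let S1 be the unknown flow. Total out = 3207 + S1.
sugar balance: 1352.9 + 0.677·S1 = 0.521·(3207 + S1)
(0.677 − 0.521)·S1 = 0.521×3207 − 1352.9 = 317.93
S1 = 317.93 / 0.156 = 2038 g/s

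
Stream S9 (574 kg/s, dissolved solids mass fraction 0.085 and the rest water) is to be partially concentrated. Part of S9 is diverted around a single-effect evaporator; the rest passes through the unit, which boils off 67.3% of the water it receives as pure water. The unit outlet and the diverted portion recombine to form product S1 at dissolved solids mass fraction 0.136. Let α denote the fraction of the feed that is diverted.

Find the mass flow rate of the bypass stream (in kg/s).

All 574×0.085 = 48.79 kg/s of dissolved solids reaches S1, so S1 = 48.79/0.136 = 358.75 kg/s and vapour = 215.25 kg/s.
The evaporator receives (1−α)·574 of feed at 0.915 water and removes 0.673 of that water:
0.673×0.915×(1−α)×574 = 215.25
(1−α) = 215.25/353.47 = 0.6090;  α = 0.3910.
Bypass flow = 0.3910×574 = 224.45 kg/s.

224.5 kg/s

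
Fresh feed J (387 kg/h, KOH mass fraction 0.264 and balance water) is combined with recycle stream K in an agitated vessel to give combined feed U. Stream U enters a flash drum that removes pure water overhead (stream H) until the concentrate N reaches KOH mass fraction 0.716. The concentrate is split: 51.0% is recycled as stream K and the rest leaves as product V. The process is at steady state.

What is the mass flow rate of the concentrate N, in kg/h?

291.2 kg/h

Overall KOH balance (none leaves overhead): KOH in fresh feed = KOH in product, i.e. 387×0.264 = (1−0.510)·N·0.716.
N = 102.17/(0.716×0.490) = 291.21 kg/h.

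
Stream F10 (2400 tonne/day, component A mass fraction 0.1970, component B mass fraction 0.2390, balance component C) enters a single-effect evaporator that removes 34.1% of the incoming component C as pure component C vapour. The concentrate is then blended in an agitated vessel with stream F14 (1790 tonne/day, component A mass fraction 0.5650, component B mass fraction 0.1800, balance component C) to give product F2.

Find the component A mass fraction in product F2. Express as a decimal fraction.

Vapour removed = 0.341×0.564×2400 = 461.58 tonne/day; concentrate = 1938.4 tonne/day.
component A reaching the mixer = 472.8 (from concentrate) + 1790×0.565 = 1484.1 tonne/day.
Product flow = 1938.4 + 1790 = 3728.4 tonne/day; component A fraction = 0.3981.

0.3981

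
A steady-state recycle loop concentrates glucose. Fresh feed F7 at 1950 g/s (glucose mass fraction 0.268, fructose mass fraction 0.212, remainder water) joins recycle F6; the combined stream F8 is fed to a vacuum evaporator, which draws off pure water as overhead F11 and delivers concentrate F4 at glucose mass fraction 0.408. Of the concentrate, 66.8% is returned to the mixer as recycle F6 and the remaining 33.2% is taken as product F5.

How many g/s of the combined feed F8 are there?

Overall glucose balance (none leaves overhead): glucose in fresh feed = glucose in product, i.e. 1950×0.268 = (1−0.668)·F4·0.408.
F4 = 522.6/(0.408×0.332) = 3858.1 g/s.
Recycle F6 = 0.668×3858.1 = 2577.2 g/s.
Combined feed F8 = 1950 + 2577.2 = 4527.2 g/s.

4527 g/s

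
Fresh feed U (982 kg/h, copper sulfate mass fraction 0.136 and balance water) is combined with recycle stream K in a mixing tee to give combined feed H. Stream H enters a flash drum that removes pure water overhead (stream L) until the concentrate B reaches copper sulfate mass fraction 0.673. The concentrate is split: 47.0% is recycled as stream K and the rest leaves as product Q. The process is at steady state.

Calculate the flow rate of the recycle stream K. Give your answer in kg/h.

176 kg/h

Overall copper sulfate balance (none leaves overhead): copper sulfate in fresh feed = copper sulfate in product, i.e. 982×0.136 = (1−0.470)·B·0.673.
B = 133.55/(0.673×0.530) = 374.42 kg/h.
Recycle K = 0.470×374.42 = 175.98 kg/h.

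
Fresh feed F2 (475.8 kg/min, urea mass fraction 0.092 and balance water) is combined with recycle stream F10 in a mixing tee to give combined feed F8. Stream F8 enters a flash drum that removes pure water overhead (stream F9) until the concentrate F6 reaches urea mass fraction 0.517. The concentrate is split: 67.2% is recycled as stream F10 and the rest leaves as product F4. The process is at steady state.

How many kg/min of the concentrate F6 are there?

258.1 kg/min

Overall urea balance (none leaves overhead): urea in fresh feed = urea in product, i.e. 475.8×0.092 = (1−0.672)·F6·0.517.
F6 = 43.774/(0.517×0.328) = 258.14 kg/min.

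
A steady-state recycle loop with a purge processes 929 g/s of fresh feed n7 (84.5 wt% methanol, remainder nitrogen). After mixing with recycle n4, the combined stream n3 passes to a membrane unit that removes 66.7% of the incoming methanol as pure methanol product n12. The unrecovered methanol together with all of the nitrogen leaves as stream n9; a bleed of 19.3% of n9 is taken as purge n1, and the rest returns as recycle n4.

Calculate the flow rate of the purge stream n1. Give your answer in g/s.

213 g/s

nitrogen enters only via n7 and leaves only via the purge: 929×0.155 = 0.193×(nitrogen in n9), and the membrane unit passes all nitrogen, so nitrogen in n3 = nitrogen in n9 = 746.09 g/s.
methanol in n3: m_A = 929×0.845 + (1−0.193)·(1−0.667)·m_A, so m_A = 785/0.7313 = 1073.5 g/s.
n9 = (1−0.667)×1073.5 + 746.09 = 1103.6 g/s.
Purge n1 = 0.193×1103.6 = 212.99 g/s.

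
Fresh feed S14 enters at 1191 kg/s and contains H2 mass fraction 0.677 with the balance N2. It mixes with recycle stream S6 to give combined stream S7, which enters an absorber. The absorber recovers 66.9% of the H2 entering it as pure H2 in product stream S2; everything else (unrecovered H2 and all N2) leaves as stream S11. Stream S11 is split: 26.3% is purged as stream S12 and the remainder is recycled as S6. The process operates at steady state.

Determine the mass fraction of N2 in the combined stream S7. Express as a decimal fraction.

0.578

N2 enters only via S14 and leaves only via the purge: 1191×0.323 = 0.263×(N2 in S11), and the absorber passes all N2, so N2 in S7 = N2 in S11 = 1462.7 kg/s.
H2 in S7: m_A = 1191×0.677 + (1−0.263)·(1−0.669)·m_A, so m_A = 806.31/0.7561 = 1066.5 kg/s.
S7 = 1066.5 + 1462.7 = 2529.2 kg/s.
N2 fraction in S7 = 1462.7/2529.2 = 0.578.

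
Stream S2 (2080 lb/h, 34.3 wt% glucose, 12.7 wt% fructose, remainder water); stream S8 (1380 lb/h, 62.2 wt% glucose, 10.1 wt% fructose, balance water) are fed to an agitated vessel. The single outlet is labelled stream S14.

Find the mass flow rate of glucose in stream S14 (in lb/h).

1572 lb/h

glucose out = glucose in = 2080×0.343 + 1380×0.622 = 1571.8 lb/h.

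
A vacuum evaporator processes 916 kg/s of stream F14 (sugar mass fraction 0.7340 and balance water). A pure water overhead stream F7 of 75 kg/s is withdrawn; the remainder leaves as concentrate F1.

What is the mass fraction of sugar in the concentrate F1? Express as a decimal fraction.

0.7995

sugar is not removed: 916×0.734 = 672.34 kg/s of sugar enters F1.
Concentrate = 916 − 75 = 841 kg/s.
Mass fraction = 672.34/841 = 0.7995.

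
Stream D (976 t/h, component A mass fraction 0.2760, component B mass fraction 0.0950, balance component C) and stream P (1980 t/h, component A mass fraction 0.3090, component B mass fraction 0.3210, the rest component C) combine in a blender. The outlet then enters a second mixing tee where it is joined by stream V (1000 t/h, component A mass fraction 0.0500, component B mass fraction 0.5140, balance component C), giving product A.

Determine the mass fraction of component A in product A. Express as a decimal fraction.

0.2354

Overall, product flow = 3956 t/h.
component A in = 976×0.276 + 1980×0.309 + 1000×0.050 = 931.2 t/h.
component A fraction in A = 0.2354.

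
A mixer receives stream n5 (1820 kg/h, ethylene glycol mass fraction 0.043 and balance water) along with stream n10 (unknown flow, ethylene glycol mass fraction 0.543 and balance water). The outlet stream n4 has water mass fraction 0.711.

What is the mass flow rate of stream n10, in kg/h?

1763 kg/h

Let n10 be the unknown flow. Total out = 1820 + n10.
water balance: 1741.7 + 0.457·n10 = 0.711·(1820 + n10)
(0.457 − 0.711)·n10 = 0.711×1820 − 1741.7 = -447.72
n10 = -447.72 / -0.254 = 1762.7 kg/h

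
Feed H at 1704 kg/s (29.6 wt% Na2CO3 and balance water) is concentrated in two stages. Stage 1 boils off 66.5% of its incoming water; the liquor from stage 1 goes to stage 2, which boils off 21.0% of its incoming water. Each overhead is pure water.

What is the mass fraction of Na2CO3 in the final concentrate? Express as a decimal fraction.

0.614

water in feed = 1704×0.704 = 1199.6 kg/s.
After stage 1: water left = (1−0.665)×1199.6 = 401.87; stream total = 906.26 kg/s.
After stage 2: water left = (1−0.210)×401.87 = 317.48; final concentrate = 821.86 kg/s.
Na2CO3 fraction = 504.38/821.86 = 0.614.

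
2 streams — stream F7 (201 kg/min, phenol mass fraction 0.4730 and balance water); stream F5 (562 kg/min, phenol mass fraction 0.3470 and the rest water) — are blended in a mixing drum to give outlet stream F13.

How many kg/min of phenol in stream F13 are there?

phenol out = phenol in = 201×0.473 + 562×0.347 = 290.09 kg/min.

290.1 kg/min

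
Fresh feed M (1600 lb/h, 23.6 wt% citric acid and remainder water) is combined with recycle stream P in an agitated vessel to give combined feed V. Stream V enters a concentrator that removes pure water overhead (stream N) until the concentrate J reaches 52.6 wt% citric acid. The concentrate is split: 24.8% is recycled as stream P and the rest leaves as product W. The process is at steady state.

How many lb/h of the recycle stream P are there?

Overall citric acid balance (none leaves overhead): citric acid in fresh feed = citric acid in product, i.e. 1600×0.236 = (1−0.248)·J·0.526.
J = 377.6/(0.526×0.752) = 954.62 lb/h.
Recycle P = 0.248×954.62 = 236.74 lb/h.

236.7 lb/h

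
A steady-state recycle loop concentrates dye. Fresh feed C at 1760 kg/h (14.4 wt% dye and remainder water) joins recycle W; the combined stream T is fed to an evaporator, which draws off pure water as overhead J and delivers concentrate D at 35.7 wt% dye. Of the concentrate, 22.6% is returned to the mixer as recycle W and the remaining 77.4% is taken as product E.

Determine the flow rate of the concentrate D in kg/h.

Overall dye balance (none leaves overhead): dye in fresh feed = dye in product, i.e. 1760×0.144 = (1−0.226)·D·0.357.
D = 253.44/(0.357×0.774) = 917.2 kg/h.

917.2 kg/h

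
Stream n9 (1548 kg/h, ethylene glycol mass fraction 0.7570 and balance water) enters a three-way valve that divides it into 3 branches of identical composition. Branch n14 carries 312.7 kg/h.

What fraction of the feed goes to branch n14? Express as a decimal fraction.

Fraction to n14 = 312.7/1548 = 0.2020.

0.202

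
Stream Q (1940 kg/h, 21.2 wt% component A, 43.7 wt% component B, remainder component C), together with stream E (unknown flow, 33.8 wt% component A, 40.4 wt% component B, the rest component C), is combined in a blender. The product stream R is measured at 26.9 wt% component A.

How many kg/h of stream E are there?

Let E be the unknown flow. Total out = 1940 + E.
component A balance: 411.28 + 0.338·E = 0.269·(1940 + E)
(0.338 − 0.269)·E = 0.269×1940 − 411.28 = 110.58
E = 110.58 / 0.069 = 1602.6 kg/h

1603 kg/h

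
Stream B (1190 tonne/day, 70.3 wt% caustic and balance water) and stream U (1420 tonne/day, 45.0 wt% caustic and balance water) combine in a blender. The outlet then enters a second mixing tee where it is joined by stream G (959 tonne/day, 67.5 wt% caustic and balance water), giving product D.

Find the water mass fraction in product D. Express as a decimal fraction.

0.405

Overall, product flow = 3569 tonne/day.
water in = 1190×0.297 + 1420×0.550 + 959×0.325 = 1446.1 tonne/day.
water fraction in D = 0.405.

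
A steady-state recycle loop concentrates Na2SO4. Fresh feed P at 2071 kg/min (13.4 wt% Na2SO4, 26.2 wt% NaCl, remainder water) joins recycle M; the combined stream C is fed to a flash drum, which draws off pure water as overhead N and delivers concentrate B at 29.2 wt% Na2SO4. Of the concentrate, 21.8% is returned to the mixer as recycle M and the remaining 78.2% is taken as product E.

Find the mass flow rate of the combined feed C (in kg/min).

2336 kg/min

Overall Na2SO4 balance (none leaves overhead): Na2SO4 in fresh feed = Na2SO4 in product, i.e. 2071×0.134 = (1−0.218)·B·0.292.
B = 277.51/(0.292×0.782) = 1215.3 kg/min.
Recycle M = 0.218×1215.3 = 264.94 kg/min.
Combined feed C = 2071 + 264.94 = 2335.9 kg/min.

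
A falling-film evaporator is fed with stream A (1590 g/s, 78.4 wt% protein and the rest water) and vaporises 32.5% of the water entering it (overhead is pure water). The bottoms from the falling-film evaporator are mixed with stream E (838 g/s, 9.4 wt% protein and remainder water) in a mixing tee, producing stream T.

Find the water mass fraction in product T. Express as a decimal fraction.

0.428

Vapour removed = 0.325×0.216×1590 = 111.62 g/s; concentrate = 1478.4 g/s.
water reaching the mixer = 231.82 (from concentrate) + 838×0.906 = 991.05 g/s.
Product flow = 1478.4 + 838 = 2316.4 g/s; water fraction = 0.428.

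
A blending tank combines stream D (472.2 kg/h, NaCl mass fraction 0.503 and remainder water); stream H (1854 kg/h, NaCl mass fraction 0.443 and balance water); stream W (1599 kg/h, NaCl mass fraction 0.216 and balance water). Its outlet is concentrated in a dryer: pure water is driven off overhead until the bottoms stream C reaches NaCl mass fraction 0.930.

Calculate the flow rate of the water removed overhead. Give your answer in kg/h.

NaCl entering = 472.2×0.503 + 1854×0.443 + 1599×0.216 = 1404.2 kg/h.
All NaCl reports to C, so C = 1404.2/0.930 = 1509.9 kg/h.
Total feed = 3925.2 kg/h; overhead = 3925.2 − 1509.9 = 2415.3 kg/h.

2415 kg/h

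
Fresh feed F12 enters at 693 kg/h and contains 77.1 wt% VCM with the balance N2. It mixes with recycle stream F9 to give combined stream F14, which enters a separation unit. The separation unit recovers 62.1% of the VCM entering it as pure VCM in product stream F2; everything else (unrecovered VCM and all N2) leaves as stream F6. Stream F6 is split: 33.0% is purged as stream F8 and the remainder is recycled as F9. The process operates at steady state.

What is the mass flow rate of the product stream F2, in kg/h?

444.7 kg/h

VCM in F14: m_A = 693×0.771 + (1−0.330)·(1−0.621)·m_A, so m_A = 534.3/0.7461 = 716.16 kg/h.
Product F2 = 0.621×716.16 = 444.73 kg/h.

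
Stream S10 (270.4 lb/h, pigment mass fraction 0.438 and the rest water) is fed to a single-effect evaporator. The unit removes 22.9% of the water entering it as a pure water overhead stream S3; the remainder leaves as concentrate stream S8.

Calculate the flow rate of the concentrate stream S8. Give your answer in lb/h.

water entering = 270.4×0.562 = 151.96 lb/h; overhead removed = 0.229×151.96 = 34.8 lb/h.
Concentrate = 270.4 − 34.8 = 235.6 lb/h.

235.6 lb/h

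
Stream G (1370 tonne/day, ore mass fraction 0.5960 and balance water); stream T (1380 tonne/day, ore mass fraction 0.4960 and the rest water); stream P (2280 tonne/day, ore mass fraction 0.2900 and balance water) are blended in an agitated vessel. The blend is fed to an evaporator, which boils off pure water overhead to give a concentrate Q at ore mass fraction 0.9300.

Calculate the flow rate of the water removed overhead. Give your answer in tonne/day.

ore entering = 1370×0.596 + 1380×0.496 + 2280×0.290 = 2162.2 tonne/day.
All ore reports to Q, so Q = 2162.2/0.930 = 2324.9 tonne/day.
Total feed = 5030 tonne/day; overhead = 5030 − 2324.9 = 2705.1 tonne/day.

2705 tonne/day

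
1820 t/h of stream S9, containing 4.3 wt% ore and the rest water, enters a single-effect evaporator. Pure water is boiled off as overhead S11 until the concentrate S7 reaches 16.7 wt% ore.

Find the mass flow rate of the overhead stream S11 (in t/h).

1351 t/h

ore is conserved: 1820×0.043 = 78.26 t/h all reports to the concentrate.
Concentrate = 78.26/(target fraction) = 468.62 t/h.
Overhead = 1820 − 468.62 = 1351.4 t/h.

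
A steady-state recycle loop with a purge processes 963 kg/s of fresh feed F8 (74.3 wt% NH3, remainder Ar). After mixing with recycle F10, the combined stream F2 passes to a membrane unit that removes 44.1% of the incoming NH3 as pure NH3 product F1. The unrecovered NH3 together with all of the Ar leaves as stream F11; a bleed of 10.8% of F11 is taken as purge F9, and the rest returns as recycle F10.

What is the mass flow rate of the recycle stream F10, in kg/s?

2756 kg/s

Ar enters only via F8 and leaves only via the purge: 963×0.257 = 0.108×(Ar in F11), and the membrane unit passes all Ar, so Ar in F2 = Ar in F11 = 2291.6 kg/s.
NH3 in F2: m_A = 963×0.743 + (1−0.108)·(1−0.441)·m_A, so m_A = 715.51/0.5014 = 1427.1 kg/s.
F11 = (1−0.441)×1427.1 + 2291.6 = 3089.3 kg/s.
Recycle F10 = (1−0.108)×3089.3 = 2755.7 kg/s.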